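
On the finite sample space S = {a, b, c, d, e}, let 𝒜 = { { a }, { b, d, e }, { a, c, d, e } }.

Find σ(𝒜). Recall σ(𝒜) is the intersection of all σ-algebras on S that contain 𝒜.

|σ(𝒜)| = 16.  σ(𝒜) = { {  }, { a }, { b }, { c }, { a, b }, { a, c }, { b, c }, { d, e }, { a, b, c }, { a, d, e }, { b, d, e }, { c, d, e }, { a, b, d, e }, { a, c, d, e }, { b, c, d, e }, S }

Trace:
Seed the family with 𝒜 together with ∅ and S: { {  }, { a }, { b, d, e }, { a, c, d, e }, S }.
Pass 1: 4 new —
  { b }  = { a, c, d, e }ᶜ
  { a, c }  = { b, d, e }ᶜ
  { a, b, d, e }  = { b, d, e } ∪ { a }
  { b, c, d, e }  = { a }ᶜ
  [9 total]
Pass 2: 3 new —
  { c }  = { a, b, d, e }ᶜ
  { a, b }  = { b } ∪ { a }
  { a, b, c }  = { b } ∪ { a, c }
  [12 total]
Pass 3. New:
  { b, c }  = { c } ∪ { b }
  { d, e }  = { a, b, c }ᶜ
  { c, d, e }  = { a, b }ᶜ
  [15 total]
Pass 4: 1 new —
  { a, d, e }  = { b, c }ᶜ
  [16 total]
Pass 5: already closed under ᶜ and ∪.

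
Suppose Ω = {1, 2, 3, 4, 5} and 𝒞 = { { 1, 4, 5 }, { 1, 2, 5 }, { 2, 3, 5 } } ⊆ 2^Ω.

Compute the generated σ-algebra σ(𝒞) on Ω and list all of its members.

Initial family (5 sets): { ∅, { 1, 2, 5 }, { 1, 4, 5 }, { 2, 3, 5 }, Ω }.
Iteration 1. New:
  { 1, 4 }  = ᶜ of { 2, 3, 5 }
  { 2, 3 }  = ᶜ of { 1, 4, 5 }
  { 3, 4 }  = ᶜ of { 1, 2, 5 }
  { 1, 2, 3, 5 }  = { 1, 2, 5 } ∪ { 2, 3, 5 }
  { 1, 2, 4, 5 }  = { 1, 4, 5 } ∪ { 1, 2, 5 }
  (now 10)
Iteration 2. New:
  { 3 }  = ᶜ of { 1, 2, 4, 5 }
  { 4 }  = ᶜ of { 1, 2, 3, 5 }
  { 1, 3, 4 }  = { 3, 4 } ∪ { 1, 4 }
  { 2, 3, 4 }  = { 3, 4 } ∪ { 2, 3 }
  { 1, 2, 3, 4 }  = { 2, 3 } ∪ { 1, 4 }
  { 1, 3, 4, 5 }  = { 1, 4, 5 } ∪ { 3, 4 }
  { 2, 3, 4, 5 }  = { 3, 4 } ∪ { 2, 3, 5 }
  (now 17)
Iteration 3 (5 new):
  { 1 }  = ᶜ of { 2, 3, 4, 5 }
  { 2 }  = ᶜ of { 1, 3, 4, 5 }
  { 5 }  = ᶜ of { 1, 2, 3, 4 }
  { 1, 5 }  = ᶜ of { 2, 3, 4 }
  { 2, 5 }  = ᶜ of { 1, 3, 4 }
  (now 22)
Iteration 4: 10 new —
  { 1, 2 }  = { 2 } ∪ { 1 }
  { 1, 3 }  = { 3 } ∪ { 1 }
  { 2, 4 }  = { 2 } ∪ { 4 }
  { 3, 5 }  = { 5 } ∪ { 3 }
  { 4, 5 }  = { 5 } ∪ { 4 }
  { 1, 2, 3 }  = { 2, 3 } ∪ { 1 }
  { 1, 2, 4 }  = { 2 } ∪ { 1, 4 }
  { 1, 3, 5 }  = { 3 } ∪ { 1, 5 }
  { 2, 4, 5 }  = { 2, 5 } ∪ { 4 }
  { 3, 4, 5 }  = { 3, 4 } ∪ { 5 }
  (now 32)
Iteration 5 adds nothing — fixpoint reached.

|σ(𝒞)| = 32.  σ(𝒞) = { ∅, { 1 }, { 2 }, { 3 }, { 4 }, { 5 }, { 1, 2 }, { 1, 3 }, { 1, 4 }, { 1, 5 }, { 2, 3 }, { 2, 4 }, { 2, 5 }, { 3, 4 }, { 3, 5 }, { 4, 5 }, { 1, 2, 3 }, { 1, 2, 4 }, { 1, 2, 5 }, { 1, 3, 4 }, { 1, 3, 5 }, { 1, 4, 5 }, { 2, 3, 4 }, { 2, 3, 5 }, { 2, 4, 5 }, { 3, 4, 5 }, { 1, 2, 3, 4 }, { 1, 2, 3, 5 }, { 1, 2, 4, 5 }, { 1, 3, 4, 5 }, { 2, 3, 4, 5 }, Ω }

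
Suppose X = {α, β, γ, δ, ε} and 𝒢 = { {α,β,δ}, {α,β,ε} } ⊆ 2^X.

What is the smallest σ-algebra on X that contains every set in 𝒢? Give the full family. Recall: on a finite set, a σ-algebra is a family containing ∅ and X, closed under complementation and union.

Take S₀ = 𝒢 ∪ {∅, X} = { {}, {α,β,δ}, {α,β,ε}, X }.
Pass 1: 3 new —
  {γ,δ}  = {α,β,ε}ᶜ
  {γ,ε}  = {α,β,δ}ᶜ
  {α,β,δ,ε}  = {α,β,ε} ∪ {α,β,δ}
  (now 7)
Pass 2: 4 new —
  {γ}  = {α,β,δ,ε}ᶜ
  {γ,δ,ε}  = {γ,δ} ∪ {γ,ε}
  {α,β,γ,δ}  = {γ,δ} ∪ {α,β,δ}
  {α,β,γ,ε}  = {α,β,ε} ∪ {γ,ε}
  (now 11)
Pass 3. New:
  {δ}  = {α,β,γ,ε}ᶜ
  {ε}  = {α,β,γ,δ}ᶜ
  {α,β}  = {γ,δ,ε}ᶜ
  (now 14)
Pass 4: 2 new —
  {δ,ε}  = {δ} ∪ {ε}
  {α,β,γ}  = {γ} ∪ {α,β}
  (now 16)
Pass 5: stable.

σ(𝒢) = { {}, {γ}, {δ}, {ε}, {α,β}, {γ,δ}, {γ,ε}, {δ,ε}, {α,β,γ}, {α,β,δ}, {α,β,ε}, {γ,δ,ε}, {α,β,γ,δ}, {α,β,γ,ε}, {α,β,δ,ε}, X }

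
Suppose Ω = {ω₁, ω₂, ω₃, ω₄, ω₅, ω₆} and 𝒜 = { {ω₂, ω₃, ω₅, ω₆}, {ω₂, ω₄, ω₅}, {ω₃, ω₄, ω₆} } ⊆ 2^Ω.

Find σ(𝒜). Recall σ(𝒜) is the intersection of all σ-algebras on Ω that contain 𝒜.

Seed the family with 𝒜 together with ∅ and Ω: { {}, {ω₂, ω₄, ω₅}, {ω₃, ω₄, ω₆}, {ω₂, ω₃, ω₅, ω₆}, Ω }.
Iteration 1. New:
  {ω₁, ω₄}  = {ω₂, ω₃, ω₅, ω₆}ᶜ
  {ω₁, ω₂, ω₅}  = {ω₃, ω₄, ω₆}ᶜ
  {ω₁, ω₃, ω₆}  = {ω₂, ω₄, ω₅}ᶜ
  {ω₂, ω₃, ω₄, ω₅, ω₆}  = {ω₃, ω₄, ω₆} ∪ {ω₂, ω₄, ω₅}
  [9 total]
Iteration 2: +4 →
  {ω₁}  = {ω₂, ω₃, ω₄, ω₅, ω₆}ᶜ
  {ω₁, ω₂, ω₄, ω₅}  = {ω₁, ω₂, ω₅} ∪ {ω₁, ω₄}
  {ω₁, ω₃, ω₄, ω₆}  = {ω₁, ω₃, ω₆} ∪ {ω₁, ω₄}
  {ω₁, ω₂, ω₃, ω₅, ω₆}  = {ω₁, ω₃, ω₆} ∪ {ω₂, ω₃, ω₅, ω₆}
  [13 total]
Iteration 3: 3 new —
  {ω₄}  = {ω₁, ω₂, ω₃, ω₅, ω₆}ᶜ
  {ω₂, ω₅}  = {ω₁, ω₃, ω₄, ω₆}ᶜ
  {ω₃, ω₆}  = {ω₁, ω₂, ω₄, ω₅}ᶜ
  [16 total]
Iteration 4: no new sets; the family is a σ-algebra.

σ(𝒜) = { {}, {ω₁}, {ω₄}, {ω₁, ω₄}, {ω₂, ω₅}, {ω₃, ω₆}, {ω₁, ω₂, ω₅}, {ω₁, ω₃, ω₆}, {ω₂, ω₄, ω₅}, {ω₃, ω₄, ω₆}, {ω₁, ω₂, ω₄, ω₅}, {ω₁, ω₃, ω₄, ω₆}, {ω₂, ω₃, ω₅, ω₆}, {ω₁, ω₂, ω₃, ω₅, ω₆}, {ω₂, ω₃, ω₄, ω₅, ω₆}, Ω }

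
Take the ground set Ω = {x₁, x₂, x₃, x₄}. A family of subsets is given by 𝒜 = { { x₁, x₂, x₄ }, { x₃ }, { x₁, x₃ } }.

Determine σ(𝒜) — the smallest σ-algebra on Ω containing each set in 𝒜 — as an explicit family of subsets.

Start: 𝒜 ∪ {∅, Ω} = { ∅, { x₃ }, { x₁, x₃ }, { x₁, x₂, x₄ }, Ω }.
Step 1: 1 new —
  { x₂, x₄ }  = { x₁, x₃ }ᶜ
  |family| = 6
Step 2 adds 1:
  { x₂, x₃, x₄ }  = { x₃ } ∪ { x₂, x₄ }
  |family| = 7
Step 3: 1 new —
  { x₁ }  = { x₂, x₃, x₄ }ᶜ
  |family| = 8
Step 4: no new sets; the family is a σ-algebra.

σ(𝒜) = { ∅, { x₁ }, { x₃ }, { x₁, x₃ }, { x₂, x₄ }, { x₁, x₂, x₄ }, { x₂, x₃, x₄ }, Ω }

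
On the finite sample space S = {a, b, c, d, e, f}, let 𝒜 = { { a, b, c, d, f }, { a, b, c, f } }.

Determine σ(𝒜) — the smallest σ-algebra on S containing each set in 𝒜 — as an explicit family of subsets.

σ(𝒜) (8 sets): { {  }, { d }, { e }, { d, e }, { a, b, c, f }, { a, b, c, d, f }, { a, b, c, e, f }, S }

Working:
Initial family (4 sets): { {  }, { a, b, c, f }, { a, b, c, d, f }, S }.
Iteration 1: +2 →
  { e }  = complement { a, b, c, d, f }
  { d, e }  = complement { a, b, c, f }
  (now 6)
Iteration 2. New:
  { a, b, c, e, f }  = { a, b, c, f } ∪ { e }
  (now 7)
Iteration 3: +1 →
  { d }  = complement { a, b, c, e, f }
  (now 8)
Iteration 4: no new sets; the family is a σ-algebra.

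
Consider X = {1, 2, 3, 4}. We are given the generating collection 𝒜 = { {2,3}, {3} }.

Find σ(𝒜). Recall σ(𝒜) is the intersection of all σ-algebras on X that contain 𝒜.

Answer: σ(𝒜) = { {}, {2}, {3}, {1,4}, {2,3}, {1,2,4}, {1,3,4}, X }

Trace:
Take S₀ = 𝒜 ∪ {∅, X} = { {}, {3}, {2,3}, X }.
Pass 1: 2 new —
  {1,4}  = X∖{2,3}
  {1,2,4}  = X∖{3}
  — 6 sets.
Pass 2: 1 new —
  {1,3,4}  = {3} ∪ {1,4}
  — 7 sets.
Pass 3. New:
  {2}  = X∖{1,3,4}
  — 8 sets.
Pass 4: no new sets; the family is a σ-algebra.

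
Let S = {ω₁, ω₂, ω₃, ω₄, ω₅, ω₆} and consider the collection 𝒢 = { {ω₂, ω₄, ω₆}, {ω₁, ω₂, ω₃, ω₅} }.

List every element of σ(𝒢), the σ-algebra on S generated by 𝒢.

Take S₀ = 𝒢 ∪ {∅, S} = { {}, {ω₂, ω₄, ω₆}, {ω₁, ω₂, ω₃, ω₅}, S }.
Round 1 adds 2:
  {ω₄, ω₆}  = {ω₁, ω₂, ω₃, ω₅}ᶜ
  {ω₁, ω₃, ω₅}  = {ω₂, ω₄, ω₆}ᶜ
  — 6 sets.
Round 2: 1 new —
  {ω₁, ω₃, ω₄, ω₅, ω₆}  = {ω₁, ω₃, ω₅} ∪ {ω₄, ω₆}
  — 7 sets.
Round 3 (1 new):
  {ω₂}  = {ω₁, ω₃, ω₄, ω₅, ω₆}ᶜ
  — 8 sets.
Round 4 adds nothing — fixpoint reached.

Therefore σ(𝒢) = { {}, {ω₂}, {ω₄, ω₆}, {ω₁, ω₃, ω₅}, {ω₂, ω₄, ω₆}, {ω₁, ω₂, ω₃, ω₅}, {ω₁, ω₃, ω₄, ω₅, ω₆}, S } (|σ(𝒢)| = 8).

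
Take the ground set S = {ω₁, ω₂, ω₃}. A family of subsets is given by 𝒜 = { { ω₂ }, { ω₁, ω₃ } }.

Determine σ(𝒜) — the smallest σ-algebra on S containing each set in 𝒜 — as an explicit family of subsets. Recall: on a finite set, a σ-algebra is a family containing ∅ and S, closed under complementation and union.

Take S₀ = 𝒜 ∪ {∅, S} = { {  }, { ω₂ }, { ω₁, ω₃ }, S }.
Iteration 1: stable.

Therefore σ(𝒜) = { {  }, { ω₂ }, { ω₁, ω₃ }, S } (|σ(𝒜)| = 4).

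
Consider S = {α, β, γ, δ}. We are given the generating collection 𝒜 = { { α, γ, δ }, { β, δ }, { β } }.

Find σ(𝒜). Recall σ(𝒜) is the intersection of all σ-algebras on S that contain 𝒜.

|σ(𝒜)| = 8.  σ(𝒜) = { {}, { β }, { δ }, { α, γ }, { β, δ }, { α, β, γ }, { α, γ, δ }, S }

Working:
Seed the family with 𝒜 together with ∅ and S: { {}, { β }, { β, δ }, { α, γ, δ }, S }.
Step 1 (1 new):
  { α, γ }  = S∖{ β, δ }
  [6 total]
Step 2: +1 →
  { α, β, γ }  = { β } ∪ { α, γ }
  [7 total]
Step 3. New:
  { δ }  = S∖{ α, β, γ }
  [8 total]
Step 4: closed — nothing new.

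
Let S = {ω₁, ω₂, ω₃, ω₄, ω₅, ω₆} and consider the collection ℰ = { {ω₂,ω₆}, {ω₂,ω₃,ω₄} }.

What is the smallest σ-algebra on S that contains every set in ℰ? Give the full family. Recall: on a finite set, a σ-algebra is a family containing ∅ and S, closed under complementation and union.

|σ(ℰ)| = 16.  σ(ℰ) = { {}, {ω₂}, {ω₆}, {ω₁,ω₅}, {ω₂,ω₆}, {ω₃,ω₄}, {ω₁,ω₂,ω₅}, {ω₁,ω₅,ω₆}, {ω₂,ω₃,ω₄}, {ω₃,ω₄,ω₆}, {ω₁,ω₂,ω₅,ω₆}, {ω₁,ω₃,ω₄,ω₅}, {ω₂,ω₃,ω₄,ω₆}, {ω₁,ω₂,ω₃,ω₄,ω₅}, {ω₁,ω₃,ω₄,ω₅,ω₆}, S }

Trace:
Initial family (4 sets): { {}, {ω₂,ω₆}, {ω₂,ω₃,ω₄}, S }.
Pass 1: 3 new —
  {ω₁,ω₅,ω₆}  = complement {ω₂,ω₃,ω₄}
  {ω₁,ω₃,ω₄,ω₅}  = complement {ω₂,ω₆}
  {ω₂,ω₃,ω₄,ω₆}  = {ω₂,ω₆} ∪ {ω₂,ω₃,ω₄}
Pass 2 (4 new):
  {ω₁,ω₅}  = complement {ω₂,ω₃,ω₄,ω₆}
  {ω₁,ω₂,ω₅,ω₆}  = {ω₁,ω₅,ω₆} ∪ {ω₂,ω₆}
  {ω₁,ω₂,ω₃,ω₄,ω₅}  = {ω₂,ω₃,ω₄} ∪ {ω₁,ω₃,ω₄,ω₅}
  {ω₁,ω₃,ω₄,ω₅,ω₆}  = {ω₁,ω₃,ω₄,ω₅} ∪ {ω₁,ω₅,ω₆}
Pass 3 (3 new):
  {ω₂}  = complement {ω₁,ω₃,ω₄,ω₅,ω₆}
  {ω₆}  = complement {ω₁,ω₂,ω₃,ω₄,ω₅}
  {ω₃,ω₄}  = complement {ω₁,ω₂,ω₅,ω₆}
Pass 4. New:
  {ω₁,ω₂,ω₅}  = {ω₁,ω₅} ∪ {ω₂}
  {ω₃,ω₄,ω₆}  = {ω₃,ω₄} ∪ {ω₆}
Pass 5: closed — nothing new.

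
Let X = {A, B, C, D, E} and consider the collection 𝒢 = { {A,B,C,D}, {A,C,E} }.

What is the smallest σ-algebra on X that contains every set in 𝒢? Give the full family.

Take S₀ = 𝒢 ∪ {∅, X} = { {}, {A,C,E}, {A,B,C,D}, X }.
Round 1: 2 new —
  {E}  = complement {A,B,C,D}
  {B,D}  = complement {A,C,E}
  — 6 sets.
Round 2: 1 new —
  {B,D,E}  = {B,D} ∪ {E}
  — 7 sets.
Round 3 adds 1:
  {A,C}  = complement {B,D,E}
  — 8 sets.
Round 4: stable.

Hence σ(𝒢) has 8 members: { {}, {E}, {A,C}, {B,D}, {A,C,E}, {B,D,E}, {A,B,C,D}, X }.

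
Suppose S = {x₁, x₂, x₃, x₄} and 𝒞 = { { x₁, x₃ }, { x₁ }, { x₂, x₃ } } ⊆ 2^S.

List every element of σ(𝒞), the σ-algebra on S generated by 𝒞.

Begin from { {  }, { x₁ }, { x₁, x₃ }, { x₂, x₃ }, S } (that is, 𝒞 plus ∅ and S).
Step 1. New:
  { x₁, x₄ }  = { x₂, x₃ }ᶜ
  { x₂, x₄ }  = { x₁, x₃ }ᶜ
  { x₁, x₂, x₃ }  = { x₂, x₃ } ∪ { x₁, x₃ }
  { x₂, x₃, x₄ }  = { x₁ }ᶜ
Step 2: 3 new —
  { x₄ }  = { x₁, x₂, x₃ }ᶜ
  { x₁, x₂, x₄ }  = { x₁, x₄ } ∪ { x₂, x₄ }
  { x₁, x₃, x₄ }  = { x₁, x₄ } ∪ { x₁, x₃ }
Step 3: +2 →
  { x₂ }  = { x₁, x₃, x₄ }ᶜ
  { x₃ }  = { x₁, x₂, x₄ }ᶜ
Step 4 adds 2:
  { x₁, x₂ }  = { x₂ } ∪ { x₁ }
  { x₃, x₄ }  = { x₃ } ∪ { x₄ }
Step 5 adds nothing — fixpoint reached.

Hence σ(𝒞) has 16 members: { {  }, { x₁ }, { x₂ }, { x₃ }, { x₄ }, { x₁, x₂ }, { x₁, x₃ }, { x₁, x₄ }, { x₂, x₃ }, { x₂, x₄ }, { x₃, x₄ }, { x₁, x₂, x₃ }, { x₁, x₂, x₄ }, { x₁, x₃, x₄ }, { x₂, x₃, x₄ }, S }.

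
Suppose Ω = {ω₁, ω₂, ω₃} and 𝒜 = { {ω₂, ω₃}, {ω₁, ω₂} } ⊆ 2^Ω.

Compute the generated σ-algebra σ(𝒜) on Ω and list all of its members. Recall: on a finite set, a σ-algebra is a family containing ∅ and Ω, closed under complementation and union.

Seed the family with 𝒜 together with ∅ and Ω: { ∅, {ω₁, ω₂}, {ω₂, ω₃}, Ω }.
Round 1 adds 2:
  {ω₁}  = Ω∖{ω₂, ω₃}
  {ω₃}  = Ω∖{ω₁, ω₂}
  — 6 sets.
Round 2 adds 1:
  {ω₁, ω₃}  = {ω₃} ∪ {ω₁}
  — 7 sets.
Round 3. New:
  {ω₂}  = Ω∖{ω₁, ω₃}
  — 8 sets.
Round 4: already closed under ᶜ and ∪.

Hence σ(𝒜) has 8 members: { ∅, {ω₁}, {ω₂}, {ω₃}, {ω₁, ω₂}, {ω₁, ω₃}, {ω₂, ω₃}, Ω }.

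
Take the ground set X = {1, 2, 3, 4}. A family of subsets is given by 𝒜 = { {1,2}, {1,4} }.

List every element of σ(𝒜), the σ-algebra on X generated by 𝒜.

Initial family (4 sets): { {}, {1,2}, {1,4}, X }.
Pass 1 adds 3:
  {2,3}  = ᶜ of {1,4}
  {3,4}  = ᶜ of {1,2}
  {1,2,4}  = {1,2} ∪ {1,4}
Pass 2: +4 →
  {3}  = ᶜ of {1,2,4}
  {1,2,3}  = {2,3} ∪ {1,2}
  {1,3,4}  = {3,4} ∪ {1,4}
  {2,3,4}  = {3,4} ∪ {2,3}
Pass 3: +3 →
  {1}  = ᶜ of {2,3,4}
  {2}  = ᶜ of {1,3,4}
  {4}  = ᶜ of {1,2,3}
Pass 4: 2 new —
  {1,3}  = {3} ∪ {1}
  {2,4}  = {4} ∪ {2}
Pass 5 adds nothing — fixpoint reached.

Therefore σ(𝒜) = { {}, {1}, {2}, {3}, {4}, {1,2}, {1,3}, {1,4}, {2,3}, {2,4}, {3,4}, {1,2,3}, {1,2,4}, {1,3,4}, {2,3,4}, X } (|σ(𝒜)| = 16).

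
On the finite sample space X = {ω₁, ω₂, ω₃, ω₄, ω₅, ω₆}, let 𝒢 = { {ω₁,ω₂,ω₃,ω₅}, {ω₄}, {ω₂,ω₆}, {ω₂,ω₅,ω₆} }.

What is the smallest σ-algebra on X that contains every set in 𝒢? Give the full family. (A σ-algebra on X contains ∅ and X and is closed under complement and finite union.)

σ(𝒢) (32 sets): { ∅, {ω₂}, {ω₄}, {ω₅}, {ω₆}, {ω₁,ω₃}, {ω₂,ω₄}, {ω₂,ω₅}, {ω₂,ω₆}, {ω₄,ω₅}, {ω₄,ω₆}, {ω₅,ω₆}, {ω₁,ω₂,ω₃}, {ω₁,ω₃,ω₄}, {ω₁,ω₃,ω₅}, {ω₁,ω₃,ω₆}, {ω₂,ω₄,ω₅}, {ω₂,ω₄,ω₆}, {ω₂,ω₅,ω₆}, {ω₄,ω₅,ω₆}, {ω₁,ω₂,ω₃,ω₄}, {ω₁,ω₂,ω₃,ω₅}, {ω₁,ω₂,ω₃,ω₆}, {ω₁,ω₃,ω₄,ω₅}, {ω₁,ω₃,ω₄,ω₆}, {ω₁,ω₃,ω₅,ω₆}, {ω₂,ω₄,ω₅,ω₆}, {ω₁,ω₂,ω₃,ω₄,ω₅}, {ω₁,ω₂,ω₃,ω₄,ω₆}, {ω₁,ω₂,ω₃,ω₅,ω₆}, {ω₁,ω₃,ω₄,ω₅,ω₆}, X }

Check:
Seed the family with 𝒢 together with ∅ and X: { ∅, {ω₄}, {ω₂,ω₆}, {ω₂,ω₅,ω₆}, {ω₁,ω₂,ω₃,ω₅}, X }.
Iteration 1: 7 new —
  {ω₄,ω₆}  = {ω₁,ω₂,ω₃,ω₅}ᶜ
  {ω₁,ω₃,ω₄}  = {ω₂,ω₅,ω₆}ᶜ
  {ω₂,ω₄,ω₆}  = {ω₄} ∪ {ω₂,ω₆}
  {ω₁,ω₃,ω₄,ω₅}  = {ω₂,ω₆}ᶜ
  {ω₂,ω₄,ω₅,ω₆}  = {ω₄} ∪ {ω₂,ω₅,ω₆}
  {ω₁,ω₂,ω₃,ω₄,ω₅}  = {ω₄} ∪ {ω₁,ω₂,ω₃,ω₅}
  {ω₁,ω₂,ω₃,ω₅,ω₆}  = {ω₄}ᶜ
  [13 total]
Iteration 2: +6 →
  {ω₆}  = {ω₁,ω₂,ω₃,ω₄,ω₅}ᶜ
  {ω₁,ω₃}  = {ω₂,ω₄,ω₅,ω₆}ᶜ
  {ω₁,ω₃,ω₅}  = {ω₂,ω₄,ω₆}ᶜ
  {ω₁,ω₃,ω₄,ω₆}  = {ω₁,ω₃,ω₄} ∪ {ω₄,ω₆}
  {ω₁,ω₂,ω₃,ω₄,ω₆}  = {ω₂,ω₄,ω₆} ∪ {ω₁,ω₃,ω₄}
  {ω₁,ω₃,ω₄,ω₅,ω₆}  = {ω₁,ω₃,ω₄,ω₅} ∪ {ω₄,ω₆}
  [19 total]
Iteration 3 adds 6:
  {ω₂}  = {ω₁,ω₃,ω₄,ω₅,ω₆}ᶜ
  {ω₅}  = {ω₁,ω₂,ω₃,ω₄,ω₆}ᶜ
  {ω₂,ω₅}  = {ω₁,ω₃,ω₄,ω₆}ᶜ
  {ω₁,ω₃,ω₆}  = {ω₁,ω₃} ∪ {ω₆}
  {ω₁,ω₂,ω₃,ω₆}  = {ω₁,ω₃} ∪ {ω₂,ω₆}
  {ω₁,ω₃,ω₅,ω₆}  = {ω₁,ω₃,ω₅} ∪ {ω₆}
  [25 total]
Iteration 4 (7 new):
  {ω₂,ω₄}  = {ω₁,ω₃,ω₅,ω₆}ᶜ
  {ω₄,ω₅}  = {ω₁,ω₂,ω₃,ω₆}ᶜ
  {ω₅,ω₆}  = {ω₆} ∪ {ω₅}
  {ω₁,ω₂,ω₃}  = {ω₂} ∪ {ω₁,ω₃}
  {ω₂,ω₄,ω₅}  = {ω₁,ω₃,ω₆}ᶜ
  {ω₄,ω₅,ω₆}  = {ω₅} ∪ {ω₄,ω₆}
  {ω₁,ω₂,ω₃,ω₄}  = {ω₂} ∪ {ω₁,ω₃,ω₄}
  [32 total]
Iteration 5 adds nothing — fixpoint reached.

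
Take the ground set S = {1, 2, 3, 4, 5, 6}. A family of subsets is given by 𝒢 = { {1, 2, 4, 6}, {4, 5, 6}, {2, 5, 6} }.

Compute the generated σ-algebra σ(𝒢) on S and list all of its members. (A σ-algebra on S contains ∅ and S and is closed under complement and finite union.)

Take S₀ = 𝒢 ∪ {∅, S} = { {}, {2, 5, 6}, {4, 5, 6}, {1, 2, 4, 6}, S }.
Step 1 (5 new):
  {3, 5}  = S∖{1, 2, 4, 6}
  {1, 2, 3}  = S∖{4, 5, 6}
  {1, 3, 4}  = S∖{2, 5, 6}
  {2, 4, 5, 6}  = {2, 5, 6} ∪ {4, 5, 6}
  {1, 2, 4, 5, 6}  = {1, 2, 4, 6} ∪ {2, 5, 6}
  — 10 sets.
Step 2 adds 11:
  {3}  = S∖{1, 2, 4, 5, 6}
  {1, 3}  = S∖{2, 4, 5, 6}
  {1, 2, 3, 4}  = {1, 2, 3} ∪ {1, 3, 4}
  {1, 2, 3, 5}  = {1, 2, 3} ∪ {3, 5}
  {1, 3, 4, 5}  = {1, 3, 4} ∪ {3, 5}
  {2, 3, 5, 6}  = {2, 5, 6} ∪ {3, 5}
  {3, 4, 5, 6}  = {3, 5} ∪ {4, 5, 6}
  {1, 2, 3, 4, 6}  = {1, 2, 4, 6} ∪ {1, 2, 3}
  {1, 2, 3, 5, 6}  = {1, 2, 3} ∪ {2, 5, 6}
  {1, 3, 4, 5, 6}  = {1, 3, 4} ∪ {4, 5, 6}
  {2, 3, 4, 5, 6}  = {2, 4, 5, 6} ∪ {3, 5}
  — 21 sets.
Step 3 (11 new):
  {1}  = S∖{2, 3, 4, 5, 6}
  {2}  = S∖{1, 3, 4, 5, 6}
  {4}  = S∖{1, 2, 3, 5, 6}
  {5}  = S∖{1, 2, 3, 4, 6}
  {1, 2}  = S∖{3, 4, 5, 6}
  {1, 4}  = S∖{2, 3, 5, 6}
  {2, 6}  = S∖{1, 3, 4, 5}
  {4, 6}  = S∖{1, 2, 3, 5}
  {5, 6}  = S∖{1, 2, 3, 4}
  {1, 3, 5}  = {1, 3} ∪ {3, 5}
  {1, 2, 3, 4, 5}  = {1, 3, 4} ∪ {1, 2, 3, 5}
  — 32 sets.
Step 4 (24 new):
  {6}  = S∖{1, 2, 3, 4, 5}
  {1, 5}  = {1} ∪ {5}
  {2, 3}  = {2} ∪ {3}
  {2, 4}  = {2} ∪ {4}
  {2, 5}  = {2} ∪ {5}
  {3, 4}  = {3} ∪ {4}
  {4, 5}  = {5} ∪ {4}
  {1, 2, 4}  = {1, 2} ∪ {1, 4}
  {1, 2, 5}  = {1, 2} ∪ {5}
  {1, 2, 6}  = {1, 2} ∪ {2, 6}
  {1, 4, 5}  = {5} ∪ {1, 4}
  {1, 4, 6}  = {1} ∪ {4, 6}
  {1, 5, 6}  = {5, 6} ∪ {1}
  {2, 3, 5}  = {2} ∪ {3, 5}
  {2, 3, 6}  = {2, 6} ∪ {3}
  {2, 4, 6}  = S∖{1, 3, 5}
  {3, 4, 5}  = {3, 5} ∪ {4}
  {3, 4, 6}  = {3} ∪ {4, 6}
  {3, 5, 6}  = {5, 6} ∪ {3}
  {1, 2, 3, 6}  = {1, 2, 3} ∪ {2, 6}
  {1, 2, 5, 6}  = {5, 6} ∪ {1, 2}
  {1, 3, 4, 6}  = {1, 3, 4} ∪ {4, 6}
  {1, 3, 5, 6}  = {5, 6} ∪ {1, 3, 5}
  {1, 4, 5, 6}  = {5, 6} ∪ {1, 4}
  — 56 sets.
Step 5. New:
  {1, 6}  = {6} ∪ {1}
  {3, 6}  = {6} ∪ {3}
  {1, 3, 6}  = {1, 3} ∪ {6}
  {2, 3, 4}  = S∖{1, 5, 6}
  {2, 4, 5}  = {2, 5} ∪ {4, 5}
  {1, 2, 4, 5}  = {2, 5} ∪ {1, 4}
  {2, 3, 4, 5}  = {2, 5} ∪ {3, 4, 5}
  {2, 3, 4, 6}  = S∖{1, 5}
  — 64 sets.
Step 6: no new sets; the family is a σ-algebra.

Hence σ(𝒢) has 64 members: { {}, {1}, {2}, {3}, {4}, {5}, {6}, {1, 2}, {1, 3}, {1, 4}, {1, 5}, {1, 6}, {2, 3}, {2, 4}, {2, 5}, {2, 6}, {3, 4}, {3, 5}, {3, 6}, {4, 5}, {4, 6}, {5, 6}, {1, 2, 3}, {1, 2, 4}, {1, 2, 5}, {1, 2, 6}, {1, 3, 4}, {1, 3, 5}, {1, 3, 6}, {1, 4, 5}, {1, 4, 6}, {1, 5, 6}, {2, 3, 4}, {2, 3, 5}, {2, 3, 6}, {2, 4, 5}, {2, 4, 6}, {2, 5, 6}, {3, 4, 5}, {3, 4, 6}, {3, 5, 6}, {4, 5, 6}, {1, 2, 3, 4}, {1, 2, 3, 5}, {1, 2, 3, 6}, {1, 2, 4, 5}, {1, 2, 4, 6}, {1, 2, 5, 6}, {1, 3, 4, 5}, {1, 3, 4, 6}, {1, 3, 5, 6}, {1, 4, 5, 6}, {2, 3, 4, 5}, {2, 3, 4, 6}, {2, 3, 5, 6}, {2, 4, 5, 6}, {3, 4, 5, 6}, {1, 2, 3, 4, 5}, {1, 2, 3, 4, 6}, {1, 2, 3, 5, 6}, {1, 2, 4, 5, 6}, {1, 3, 4, 5, 6}, {2, 3, 4, 5, 6}, S }.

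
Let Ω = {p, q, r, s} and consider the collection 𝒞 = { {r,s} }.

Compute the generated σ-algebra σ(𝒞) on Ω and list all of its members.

Answer: σ(𝒞) = { {}, {p,q}, {r,s}, Ω }

Trace:
Begin from { {}, {r,s}, Ω } (that is, 𝒞 plus ∅ and Ω).
Iteration 1 adds 1:
  {p,q}  = ᶜ of {r,s}
  — 4 sets.
Iteration 2 adds nothing — fixpoint reached.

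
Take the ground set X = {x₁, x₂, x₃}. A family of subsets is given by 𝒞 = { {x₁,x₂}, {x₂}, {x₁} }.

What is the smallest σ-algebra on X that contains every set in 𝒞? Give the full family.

Answer: σ(𝒞) = { {}, {x₁}, {x₂}, {x₃}, {x₁,x₂}, {x₁,x₃}, {x₂,x₃}, X }

Derivation:
Seed the family with 𝒞 together with ∅ and X: { {}, {x₁}, {x₂}, {x₁,x₂}, X }.
Step 1 (3 new):
  {x₃}  = complement {x₁,x₂}
  {x₁,x₃}  = complement {x₂}
  {x₂,x₃}  = complement {x₁}
Step 2: stable.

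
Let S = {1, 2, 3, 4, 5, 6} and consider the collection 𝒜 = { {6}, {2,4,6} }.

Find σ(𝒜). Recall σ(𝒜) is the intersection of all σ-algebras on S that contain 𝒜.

σ(𝒜) = { ∅, {6}, {2,4}, {1,3,5}, {2,4,6}, {1,3,5,6}, {1,2,3,4,5}, S }

Derivation:
Take S₀ = 𝒜 ∪ {∅, S} = { ∅, {6}, {2,4,6}, S }.
Iteration 1 adds 2:
  {1,3,5}  = ᶜ of {2,4,6}
  {1,2,3,4,5}  = ᶜ of {6}
  |family| = 6
Iteration 2 adds 1:
  {1,3,5,6}  = {1,3,5} ∪ {6}
  |family| = 7
Iteration 3. New:
  {2,4}  = ᶜ of {1,3,5,6}
  |family| = 8
Iteration 4: no new sets; the family is a σ-algebra.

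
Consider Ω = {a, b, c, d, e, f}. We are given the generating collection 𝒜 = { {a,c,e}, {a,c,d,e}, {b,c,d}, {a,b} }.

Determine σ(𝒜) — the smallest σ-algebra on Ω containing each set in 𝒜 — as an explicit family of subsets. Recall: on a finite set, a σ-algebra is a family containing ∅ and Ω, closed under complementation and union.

Answer: σ(𝒜) = { ∅, {a}, {b}, {c}, {d}, {e}, {f}, {a,b}, {a,c}, {a,d}, {a,e}, {a,f}, {b,c}, {b,d}, {b,e}, {b,f}, {c,d}, {c,e}, {c,f}, {d,e}, {d,f}, {e,f}, {a,b,c}, {a,b,d}, {a,b,e}, {a,b,f}, {a,c,d}, {a,c,e}, {a,c,f}, {a,d,e}, {a,d,f}, {a,e,f}, {b,c,d}, {b,c,e}, {b,c,f}, {b,d,e}, {b,d,f}, {b,e,f}, {c,d,e}, {c,d,f}, {c,e,f}, {d,e,f}, {a,b,c,d}, {a,b,c,e}, {a,b,c,f}, {a,b,d,e}, {a,b,d,f}, {a,b,e,f}, {a,c,d,e}, {a,c,d,f}, {a,c,e,f}, {a,d,e,f}, {b,c,d,e}, {b,c,d,f}, {b,c,e,f}, {b,d,e,f}, {c,d,e,f}, {a,b,c,d,e}, {a,b,c,d,f}, {a,b,c,e,f}, {a,b,d,e,f}, {a,c,d,e,f}, {b,c,d,e,f}, Ω }

Trace:
Begin from { ∅, {a,b}, {a,c,e}, {b,c,d}, {a,c,d,e}, Ω } (that is, 𝒜 plus ∅ and Ω).
Pass 1 (7 new):
  {b,f}  = ᶜ of {a,c,d,e}
  {a,e,f}  = ᶜ of {b,c,d}
  {b,d,f}  = ᶜ of {a,c,e}
  {a,b,c,d}  = {b,c,d} ∪ {a,b}
  {a,b,c,e}  = {a,b} ∪ {a,c,e}
  {c,d,e,f}  = ᶜ of {a,b}
  {a,b,c,d,e}  = {b,c,d} ∪ {a,c,d,e}
  — 13 sets.
Pass 2 adds 13:
  {f}  = ᶜ of {a,b,c,d,e}
  {d,f}  = ᶜ of {a,b,c,e}
  {e,f}  = ᶜ of {a,b,c,d}
  {a,b,f}  = {a,b} ∪ {b,f}
  {a,b,d,f}  = {b,d,f} ∪ {a,b}
  {a,b,e,f}  = {a,b} ∪ {a,e,f}
  {a,c,e,f}  = {a,c,e} ∪ {a,e,f}
  {b,c,d,f}  = {b,d,f} ∪ {b,c,d}
  {a,b,c,d,f}  = {b,d,f} ∪ {a,b,c,d}
  {a,b,c,e,f}  = {a,c,e} ∪ {b,f}
  {a,b,d,e,f}  = {b,d,f} ∪ {a,e,f}
  {a,c,d,e,f}  = {c,d,e,f} ∪ {a,c,e}
  {b,c,d,e,f}  = {b,d,f} ∪ {c,d,e,f}
  — 26 sets.
Pass 3. New:
  {a}  = ᶜ of {b,c,d,e,f}
  {b}  = ᶜ of {a,c,d,e,f}
  {c}  = ᶜ of {a,b,d,e,f}
  {d}  = ᶜ of {a,b,c,e,f}
  {e}  = ᶜ of {a,b,c,d,f}
  {a,e}  = ᶜ of {b,c,d,f}
  {b,d}  = ᶜ of {a,c,e,f}
  {c,d}  = ᶜ of {a,b,e,f}
  {c,e}  = ᶜ of {a,b,d,f}
  {b,e,f}  = {e,f} ∪ {b,f}
  {c,d,e}  = ᶜ of {a,b,f}
  {d,e,f}  = {e,f} ∪ {d,f}
  {a,d,e,f}  = {a,e,f} ∪ {d,f}
  {b,d,e,f}  = {b,d,f} ∪ {e,f}
  — 40 sets.
Pass 4 adds 22:
  {a,c}  = ᶜ of {b,d,e,f}
  {a,d}  = {d} ∪ {a}
  {a,f}  = {a} ∪ {f}
  {b,c}  = ᶜ of {a,d,e,f}
  {b,e}  = {b} ∪ {e}
  {c,f}  = {c} ∪ {f}
  {d,e}  = {d} ∪ {e}
  {a,b,c}  = ᶜ of {d,e,f}
  {a,b,d}  = {a,b} ∪ {d}
  {a,b,e}  = {b} ∪ {a,e}
  {a,c,d}  = ᶜ of {b,e,f}
  {a,d,e}  = {d} ∪ {a,e}
  {a,d,f}  = {a} ∪ {d,f}
  {b,c,e}  = {b} ∪ {c,e}
  {b,c,f}  = {b,f} ∪ {c}
  {b,d,e}  = {b,d} ∪ {e}
  {c,d,f}  = {c,d} ∪ {d,f}
  {c,e,f}  = {c,e} ∪ {e,f}
  {a,b,c,f}  = {c} ∪ {a,b,f}
  {a,b,d,e}  = {a,e} ∪ {b,d}
  {b,c,d,e}  = {b} ∪ {c,d,e}
  {b,c,e,f}  = {c,e} ∪ {b,f}
  — 62 sets.
Pass 5 (2 new):
  {a,c,f}  = ᶜ of {b,d,e}
  {a,c,d,f}  = ᶜ of {b,e}
  — 64 sets.
After Pass 6 the family is unchanged; done.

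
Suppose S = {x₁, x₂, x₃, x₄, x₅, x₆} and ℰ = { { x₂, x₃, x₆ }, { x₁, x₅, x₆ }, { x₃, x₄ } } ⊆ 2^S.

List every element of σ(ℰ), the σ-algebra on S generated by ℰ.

σ(ℰ) (32 sets): { {  }, { x₂ }, { x₃ }, { x₄ }, { x₆ }, { x₁, x₅ }, { x₂, x₃ }, { x₂, x₄ }, { x₂, x₆ }, { x₃, x₄ }, { x₃, x₆ }, { x₄, x₆ }, { x₁, x₂, x₅ }, { x₁, x₃, x₅ }, { x₁, x₄, x₅ }, { x₁, x₅, x₆ }, { x₂, x₃, x₄ }, { x₂, x₃, x₆ }, { x₂, x₄, x₆ }, { x₃, x₄, x₆ }, { x₁, x₂, x₃, x₅ }, { x₁, x₂, x₄, x₅ }, { x₁, x₂, x₅, x₆ }, { x₁, x₃, x₄, x₅ }, { x₁, x₃, x₅, x₆ }, { x₁, x₄, x₅, x₆ }, { x₂, x₃, x₄, x₆ }, { x₁, x₂, x₃, x₄, x₅ }, { x₁, x₂, x₃, x₅, x₆ }, { x₁, x₂, x₄, x₅, x₆ }, { x₁, x₃, x₄, x₅, x₆ }, S }

Working:
Begin from { {  }, { x₃, x₄ }, { x₁, x₅, x₆ }, { x₂, x₃, x₆ }, S } (that is, ℰ plus ∅ and S).
Pass 1 adds 6:
  { x₁, x₄, x₅ }  = S∖{ x₂, x₃, x₆ }
  { x₂, x₃, x₄ }  = S∖{ x₁, x₅, x₆ }
  { x₁, x₂, x₅, x₆ }  = S∖{ x₃, x₄ }
  { x₂, x₃, x₄, x₆ }  = { x₃, x₄ } ∪ { x₂, x₃, x₆ }
  { x₁, x₂, x₃, x₅, x₆ }  = { x₁, x₅, x₆ } ∪ { x₂, x₃, x₆ }
  { x₁, x₃, x₄, x₅, x₆ }  = { x₃, x₄ } ∪ { x₁, x₅, x₆ }
  |family| = 11
Pass 2. New:
  { x₂ }  = S∖{ x₁, x₃, x₄, x₅, x₆ }
  { x₄ }  = S∖{ x₁, x₂, x₃, x₅, x₆ }
  { x₁, x₅ }  = S∖{ x₂, x₃, x₄, x₆ }
  { x₁, x₃, x₄, x₅ }  = { x₁, x₄, x₅ } ∪ { x₃, x₄ }
  { x₁, x₄, x₅, x₆ }  = { x₁, x₄, x₅ } ∪ { x₁, x₅, x₆ }
  { x₁, x₂, x₃, x₄, x₅ }  = { x₁, x₄, x₅ } ∪ { x₂, x₃, x₄ }
  { x₁, x₂, x₄, x₅, x₆ }  = { x₁, x₄, x₅ } ∪ { x₁, x₂, x₅, x₆ }
  |family| = 18
Pass 3: +7 →
  { x₃ }  = S∖{ x₁, x₂, x₄, x₅, x₆ }
  { x₆ }  = S∖{ x₁, x₂, x₃, x₄, x₅ }
  { x₂, x₃ }  = S∖{ x₁, x₄, x₅, x₆ }
  { x₂, x₄ }  = { x₂ } ∪ { x₄ }
  { x₂, x₆ }  = S∖{ x₁, x₃, x₄, x₅ }
  { x₁, x₂, x₅ }  = { x₁, x₅ } ∪ { x₂ }
  { x₁, x₂, x₄, x₅ }  = { x₁, x₄, x₅ } ∪ { x₂ }
  |family| = 25
Pass 4 adds 7:
  { x₃, x₆ }  = S∖{ x₁, x₂, x₄, x₅ }
  { x₄, x₆ }  = { x₆ } ∪ { x₄ }
  { x₁, x₃, x₅ }  = { x₃ } ∪ { x₁, x₅ }
  { x₂, x₄, x₆ }  = { x₂, x₆ } ∪ { x₄ }
  { x₃, x₄, x₆ }  = S∖{ x₁, x₂, x₅ }
  { x₁, x₂, x₃, x₅ }  = { x₃ } ∪ { x₁, x₂, x₅ }
  { x₁, x₃, x₅, x₆ }  = S∖{ x₂, x₄ }
  |family| = 32
Pass 5: already closed under ᶜ and ∪.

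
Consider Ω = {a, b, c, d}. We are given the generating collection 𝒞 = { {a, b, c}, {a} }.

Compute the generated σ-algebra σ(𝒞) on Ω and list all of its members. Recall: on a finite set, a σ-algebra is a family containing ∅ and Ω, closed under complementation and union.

Answer: σ(𝒞) = { {}, {a}, {d}, {a, d}, {b, c}, {a, b, c}, {b, c, d}, Ω }

Derivation:
Seed the family with 𝒞 together with ∅ and Ω: { {}, {a}, {a, b, c}, Ω }.
Round 1 (2 new):
  {d}  = ᶜ of {a, b, c}
  {b, c, d}  = ᶜ of {a}
  — 6 sets.
Round 2: 1 new —
  {a, d}  = {d} ∪ {a}
  — 7 sets.
Round 3 adds 1:
  {b, c}  = ᶜ of {a, d}
  — 8 sets.
Round 4: no new sets; the family is a σ-algebra.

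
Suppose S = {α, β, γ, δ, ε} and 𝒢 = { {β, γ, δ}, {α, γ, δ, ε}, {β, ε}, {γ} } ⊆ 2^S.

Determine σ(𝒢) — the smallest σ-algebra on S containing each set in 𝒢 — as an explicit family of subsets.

Start: 𝒢 ∪ {∅, S} = { {}, {γ}, {β, ε}, {β, γ, δ}, {α, γ, δ, ε}, S }.
Iteration 1: 6 new —
  {β}  = ᶜ of {α, γ, δ, ε}
  {α, ε}  = ᶜ of {β, γ, δ}
  {α, γ, δ}  = ᶜ of {β, ε}
  {β, γ, ε}  = {γ} ∪ {β, ε}
  {α, β, δ, ε}  = ᶜ of {γ}
  {β, γ, δ, ε}  = {β, ε} ∪ {β, γ, δ}
  (now 12)
Iteration 2: +7 →
  {α}  = ᶜ of {β, γ, δ, ε}
  {α, δ}  = ᶜ of {β, γ, ε}
  {β, γ}  = {β} ∪ {γ}
  {α, β, ε}  = {β, ε} ∪ {α, ε}
  {α, γ, ε}  = {γ} ∪ {α, ε}
  {α, β, γ, δ}  = {β, γ, δ} ∪ {α, γ, δ}
  {α, β, γ, ε}  = {β, γ, ε} ∪ {α, ε}
  (now 19)
Iteration 3 adds 9:
  {δ}  = ᶜ of {α, β, γ, ε}
  {ε}  = ᶜ of {α, β, γ, δ}
  {α, β}  = {β} ∪ {α}
  {α, γ}  = {γ} ∪ {α}
  {β, δ}  = ᶜ of {α, γ, ε}
  {γ, δ}  = ᶜ of {α, β, ε}
  {α, β, γ}  = {β, γ} ∪ {α}
  {α, β, δ}  = {β} ∪ {α, δ}
  {α, δ, ε}  = ᶜ of {β, γ}
  (now 28)
Iteration 4 adds 4:
  {γ, ε}  = ᶜ of {α, β, δ}
  {δ, ε}  = ᶜ of {α, β, γ}
  {β, δ, ε}  = ᶜ of {α, γ}
  {γ, δ, ε}  = ᶜ of {α, β}
  (now 32)
Iteration 5: no new sets; the family is a σ-algebra.

|σ(𝒢)| = 32.  σ(𝒢) = { {}, {α}, {β}, {γ}, {δ}, {ε}, {α, β}, {α, γ}, {α, δ}, {α, ε}, {β, γ}, {β, δ}, {β, ε}, {γ, δ}, {γ, ε}, {δ, ε}, {α, β, γ}, {α, β, δ}, {α, β, ε}, {α, γ, δ}, {α, γ, ε}, {α, δ, ε}, {β, γ, δ}, {β, γ, ε}, {β, δ, ε}, {γ, δ, ε}, {α, β, γ, δ}, {α, β, γ, ε}, {α, β, δ, ε}, {α, γ, δ, ε}, {β, γ, δ, ε}, S }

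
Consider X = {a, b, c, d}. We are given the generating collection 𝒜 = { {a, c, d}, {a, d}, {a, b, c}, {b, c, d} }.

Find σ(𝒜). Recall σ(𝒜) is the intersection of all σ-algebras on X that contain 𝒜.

σ(𝒜) = { {}, {a}, {b}, {c}, {d}, {a, b}, {a, c}, {a, d}, {b, c}, {b, d}, {c, d}, {a, b, c}, {a, b, d}, {a, c, d}, {b, c, d}, X }

Working:
Begin from { {}, {a, d}, {a, b, c}, {a, c, d}, {b, c, d}, X } (that is, 𝒜 plus ∅ and X).
Pass 1 adds 4:
  {a}  = X∖{b, c, d}
  {b}  = X∖{a, c, d}
  {d}  = X∖{a, b, c}
  {b, c}  = X∖{a, d}
  [10 total]
Pass 2 (3 new):
  {a, b}  = {b} ∪ {a}
  {b, d}  = {b} ∪ {d}
  {a, b, d}  = {b} ∪ {a, d}
  [13 total]
Pass 3 adds 3:
  {c}  = X∖{a, b, d}
  {a, c}  = X∖{b, d}
  {c, d}  = X∖{a, b}
  [16 total]
Pass 4: no new sets; the family is a σ-algebra.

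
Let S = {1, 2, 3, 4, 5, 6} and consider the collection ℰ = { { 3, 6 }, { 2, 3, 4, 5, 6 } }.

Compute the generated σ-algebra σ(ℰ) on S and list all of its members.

Begin from { {}, { 3, 6 }, { 2, 3, 4, 5, 6 }, S } (that is, ℰ plus ∅ and S).
Round 1 adds 2:
  { 1 }  = { 2, 3, 4, 5, 6 }ᶜ
  { 1, 2, 4, 5 }  = { 3, 6 }ᶜ
  (now 6)
Round 2. New:
  { 1, 3, 6 }  = { 3, 6 } ∪ { 1 }
  (now 7)
Round 3: 1 new —
  { 2, 4, 5 }  = { 1, 3, 6 }ᶜ
  (now 8)
Round 4: stable.

Therefore σ(ℰ) = { {}, { 1 }, { 3, 6 }, { 1, 3, 6 }, { 2, 4, 5 }, { 1, 2, 4, 5 }, { 2, 3, 4, 5, 6 }, S } (|σ(ℰ)| = 8).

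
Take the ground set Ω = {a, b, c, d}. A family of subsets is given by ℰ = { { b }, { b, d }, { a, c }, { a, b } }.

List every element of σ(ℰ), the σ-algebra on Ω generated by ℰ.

σ(ℰ) = { ∅, { a }, { b }, { c }, { d }, { a, b }, { a, c }, { a, d }, { b, c }, { b, d }, { c, d }, { a, b, c }, { a, b, d }, { a, c, d }, { b, c, d }, Ω }

Trace:
Seed the family with ℰ together with ∅ and Ω: { ∅, { b }, { a, b }, { a, c }, { b, d }, Ω }.
Iteration 1 adds 4:
  { c, d }  = ᶜ of { a, b }
  { a, b, c }  = { a, b } ∪ { a, c }
  { a, b, d }  = { a, b } ∪ { b, d }
  { a, c, d }  = ᶜ of { b }
  — 10 sets.
Iteration 2 adds 3:
  { c }  = ᶜ of { a, b, d }
  { d }  = ᶜ of { a, b, c }
  { b, c, d }  = { c, d } ∪ { b }
  — 13 sets.
Iteration 3 (2 new):
  { a }  = ᶜ of { b, c, d }
  { b, c }  = { c } ∪ { b }
  — 15 sets.
Iteration 4 adds 1:
  { a, d }  = ᶜ of { b, c }
  — 16 sets.
Iteration 5: already closed under ᶜ and ∪.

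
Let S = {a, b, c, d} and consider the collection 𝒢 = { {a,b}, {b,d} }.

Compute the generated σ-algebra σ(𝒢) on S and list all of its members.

|σ(𝒢)| = 16.  σ(𝒢) = { {}, {a}, {b}, {c}, {d}, {a,b}, {a,c}, {a,d}, {b,c}, {b,d}, {c,d}, {a,b,c}, {a,b,d}, {a,c,d}, {b,c,d}, S }

Derivation:
Seed the family with 𝒢 together with ∅ and S: { {}, {a,b}, {b,d}, S }.
Iteration 1 (3 new):
  {a,c}  = S∖{b,d}
  {c,d}  = S∖{a,b}
  {a,b,d}  = {a,b} ∪ {b,d}
Iteration 2: +4 →
  {c}  = S∖{a,b,d}
  {a,b,c}  = {a,b} ∪ {a,c}
  {a,c,d}  = {c,d} ∪ {a,c}
  {b,c,d}  = {c,d} ∪ {b,d}
Iteration 3: 3 new —
  {a}  = S∖{b,c,d}
  {b}  = S∖{a,c,d}
  {d}  = S∖{a,b,c}
Iteration 4: +2 →
  {a,d}  = {d} ∪ {a}
  {b,c}  = {c} ∪ {b}
After Iteration 5 the family is unchanged; done.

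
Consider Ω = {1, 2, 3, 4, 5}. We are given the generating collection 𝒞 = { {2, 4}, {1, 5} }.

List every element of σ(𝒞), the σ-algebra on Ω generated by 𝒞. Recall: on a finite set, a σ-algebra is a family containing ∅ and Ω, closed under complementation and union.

Begin from { {}, {1, 5}, {2, 4}, Ω } (that is, 𝒞 plus ∅ and Ω).
Pass 1 (3 new):
  {1, 3, 5}  = {2, 4}ᶜ
  {2, 3, 4}  = {1, 5}ᶜ
  {1, 2, 4, 5}  = {2, 4} ∪ {1, 5}
  |family| = 7
Pass 2. New:
  {3}  = {1, 2, 4, 5}ᶜ
  |family| = 8
Pass 3: already closed under ᶜ and ∪.

Hence σ(𝒞) has 8 members: { {}, {3}, {1, 5}, {2, 4}, {1, 3, 5}, {2, 3, 4}, {1, 2, 4, 5}, Ω }.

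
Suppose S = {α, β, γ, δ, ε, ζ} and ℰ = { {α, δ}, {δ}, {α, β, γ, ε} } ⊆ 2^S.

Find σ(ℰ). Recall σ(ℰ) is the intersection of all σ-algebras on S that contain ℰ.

Begin from { {}, {δ}, {α, δ}, {α, β, γ, ε}, S } (that is, ℰ plus ∅ and S).
Round 1: 4 new —
  {δ, ζ}  = complement {α, β, γ, ε}
  {β, γ, ε, ζ}  = complement {α, δ}
  {α, β, γ, δ, ε}  = {α, δ} ∪ {α, β, γ, ε}
  {α, β, γ, ε, ζ}  = complement {δ}
  [9 total]
Round 2 adds 3:
  {ζ}  = complement {α, β, γ, δ, ε}
  {α, δ, ζ}  = {α, δ} ∪ {δ, ζ}
  {β, γ, δ, ε, ζ}  = {δ} ∪ {β, γ, ε, ζ}
  [12 total]
Round 3. New:
  {α}  = complement {β, γ, δ, ε, ζ}
  {β, γ, ε}  = complement {α, δ, ζ}
  [14 total]
Round 4: 2 new —
  {α, ζ}  = {α} ∪ {ζ}
  {β, γ, δ, ε}  = {β, γ, ε} ∪ {δ}
  [16 total]
Round 5: stable.

|σ(ℰ)| = 16.  σ(ℰ) = { {}, {α}, {δ}, {ζ}, {α, δ}, {α, ζ}, {δ, ζ}, {α, δ, ζ}, {β, γ, ε}, {α, β, γ, ε}, {β, γ, δ, ε}, {β, γ, ε, ζ}, {α, β, γ, δ, ε}, {α, β, γ, ε, ζ}, {β, γ, δ, ε, ζ}, S }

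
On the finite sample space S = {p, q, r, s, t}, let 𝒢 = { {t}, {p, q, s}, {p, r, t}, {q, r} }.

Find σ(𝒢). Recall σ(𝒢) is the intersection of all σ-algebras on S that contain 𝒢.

|σ(𝒢)| = 32.  σ(𝒢) = { ∅, {p}, {q}, {r}, {s}, {t}, {p, q}, {p, r}, {p, s}, {p, t}, {q, r}, {q, s}, {q, t}, {r, s}, {r, t}, {s, t}, {p, q, r}, {p, q, s}, {p, q, t}, {p, r, s}, {p, r, t}, {p, s, t}, {q, r, s}, {q, r, t}, {q, s, t}, {r, s, t}, {p, q, r, s}, {p, q, r, t}, {p, q, s, t}, {p, r, s, t}, {q, r, s, t}, S }

Trace:
Begin from { ∅, {t}, {q, r}, {p, q, s}, {p, r, t}, S } (that is, 𝒢 plus ∅ and S).
Round 1 (7 new):
  {q, s}  = ᶜ of {p, r, t}
  {r, t}  = ᶜ of {p, q, s}
  {p, s, t}  = ᶜ of {q, r}
  {q, r, t}  = {q, r} ∪ {t}
  {p, q, r, s}  = ᶜ of {t}
  {p, q, r, t}  = {q, r} ∪ {p, r, t}
  {p, q, s, t}  = {p, q, s} ∪ {t}
  — 13 sets.
Round 2: +7 →
  {r}  = ᶜ of {p, q, s, t}
  {s}  = ᶜ of {p, q, r, t}
  {p, s}  = ᶜ of {q, r, t}
  {q, r, s}  = {q, r} ∪ {q, s}
  {q, s, t}  = {t} ∪ {q, s}
  {p, r, s, t}  = {p, s, t} ∪ {p, r, t}
  {q, r, s, t}  = {q, r, t} ∪ {q, s}
  — 20 sets.
Round 3 adds 8:
  {p}  = ᶜ of {q, r, s, t}
  {q}  = ᶜ of {p, r, s, t}
  {p, r}  = ᶜ of {q, s, t}
  {p, t}  = ᶜ of {q, r, s}
  {r, s}  = {r} ∪ {s}
  {s, t}  = {t} ∪ {s}
  {p, r, s}  = {p, s} ∪ {r}
  {r, s, t}  = {r, t} ∪ {s}
  — 28 sets.
Round 4 adds 4:
  {p, q}  = ᶜ of {r, s, t}
  {q, t}  = ᶜ of {p, r, s}
  {p, q, r}  = ᶜ of {s, t}
  {p, q, t}  = ᶜ of {r, s}
  — 32 sets.
Round 5: already closed under ᶜ and ∪.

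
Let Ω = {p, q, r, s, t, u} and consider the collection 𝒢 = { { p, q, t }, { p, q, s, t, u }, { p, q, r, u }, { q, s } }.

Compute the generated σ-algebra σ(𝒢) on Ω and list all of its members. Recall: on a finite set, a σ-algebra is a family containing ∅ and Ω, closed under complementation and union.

Seed the family with 𝒢 together with ∅ and Ω: { ∅, { q, s }, { p, q, t }, { p, q, r, u }, { p, q, s, t, u }, Ω }.
Pass 1 (7 new):
  { r }  = complement { p, q, s, t, u }
  { s, t }  = complement { p, q, r, u }
  { r, s, u }  = complement { p, q, t }
  { p, q, s, t }  = { p, q, t } ∪ { q, s }
  { p, r, t, u }  = complement { q, s }
  { p, q, r, s, u }  = { q, s } ∪ { p, q, r, u }
  { p, q, r, t, u }  = { p, q, t } ∪ { p, q, r, u }
  (now 13)
Pass 2 (11 new):
  { s }  = complement { p, q, r, t, u }
  { t }  = complement { p, q, r, s, u }
  { r, u }  = complement { p, q, s, t }
  { q, r, s }  = { r } ∪ { q, s }
  { q, s, t }  = { s, t } ∪ { q, s }
  { r, s, t }  = { s, t } ∪ { r }
  { p, q, r, t }  = { r } ∪ { p, q, t }
  { q, r, s, u }  = { r, s, u } ∪ { q, s }
  { r, s, t, u }  = { s, t } ∪ { r, s, u }
  { p, q, r, s, t }  = { p, q, s, t } ∪ { r }
  { p, r, s, t, u }  = { p, r, t, u } ∪ { s, t }
  (now 24)
Pass 3. New:
  { q }  = complement { p, r, s, t, u }
  { u }  = complement { p, q, r, s, t }
  { p, q }  = complement { r, s, t, u }
  { p, t }  = complement { q, r, s, u }
  { r, s }  = { r } ∪ { s }
  { r, t }  = { t } ∪ { r }
  { s, u }  = complement { p, q, r, t }
  { p, q, u }  = complement { r, s, t }
  { p, r, u }  = complement { q, s, t }
  { p, t, u }  = complement { q, r, s }
  { r, t, u }  = { t } ∪ { r, u }
  { q, r, s, t }  = { r, s, t } ∪ { q, r, s }
  { q, r, s, t, u }  = { r, s, t } ∪ { q, r, s, u }
  (now 37)
Pass 4: 22 new —
  { p }  = complement { q, r, s, t, u }
  { p, u }  = complement { q, r, s, t }
  { q, r }  = { q } ∪ { r }
  { q, t }  = { q } ∪ { t }
  { q, u }  = { q } ∪ { u }
  { t, u }  = { u } ∪ { t }
  { p, q, r }  = { p, q } ∪ { r }
  { p, q, s }  = complement { r, t, u }
  { p, r, t }  = { r } ∪ { p, t }
  { p, s, t }  = { s, t } ∪ { p, t }
  { q, r, t }  = { q } ∪ { r, t }
  { q, r, u }  = { q } ∪ { r, u }
  { q, s, u }  = { q } ∪ { s, u }
  { s, t, u }  = { u } ∪ { s, t }
  { p, q, r, s }  = { r, s } ∪ { p, q }
  { p, q, s, u }  = complement { r, t }
  { p, q, t, u }  = complement { r, s }
  { p, r, s, t }  = { r, s, t } ∪ { p, t }
  { p, r, s, u }  = { r, s } ∪ { p, r, u }
  { p, s, t, u }  = { s, t } ∪ { p, t, u }
  { q, r, t, u }  = { q } ∪ { r, t, u }
  { q, s, t, u }  = { u } ∪ { q, s, t }
  (now 59)
Pass 5 (5 new):
  { p, r }  = complement { q, s, t, u }
  { p, s }  = complement { q, r, t, u }
  { p, r, s }  = { r, s } ∪ { p }
  { p, s, u }  = complement { q, r, t }
  { q, t, u }  = { q, t } ∪ { t, u }
  (now 64)
Pass 6 adds nothing — fixpoint reached.

|σ(𝒢)| = 64.  σ(𝒢) = { ∅, { p }, { q }, { r }, { s }, { t }, { u }, { p, q }, { p, r }, { p, s }, { p, t }, { p, u }, { q, r }, { q, s }, { q, t }, { q, u }, { r, s }, { r, t }, { r, u }, { s, t }, { s, u }, { t, u }, { p, q, r }, { p, q, s }, { p, q, t }, { p, q, u }, { p, r, s }, { p, r, t }, { p, r, u }, { p, s, t }, { p, s, u }, { p, t, u }, { q, r, s }, { q, r, t }, { q, r, u }, { q, s, t }, { q, s, u }, { q, t, u }, { r, s, t }, { r, s, u }, { r, t, u }, { s, t, u }, { p, q, r, s }, { p, q, r, t }, { p, q, r, u }, { p, q, s, t }, { p, q, s, u }, { p, q, t, u }, { p, r, s, t }, { p, r, s, u }, { p, r, t, u }, { p, s, t, u }, { q, r, s, t }, { q, r, s, u }, { q, r, t, u }, { q, s, t, u }, { r, s, t, u }, { p, q, r, s, t }, { p, q, r, s, u }, { p, q, r, t, u }, { p, q, s, t, u }, { p, r, s, t, u }, { q, r, s, t, u }, Ω }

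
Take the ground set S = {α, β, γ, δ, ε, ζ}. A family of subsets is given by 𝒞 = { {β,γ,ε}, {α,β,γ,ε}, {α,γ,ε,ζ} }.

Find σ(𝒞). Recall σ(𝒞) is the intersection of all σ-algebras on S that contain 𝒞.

|σ(𝒞)| = 32.  σ(𝒞) = { {}, {α}, {β}, {δ}, {ζ}, {α,β}, {α,δ}, {α,ζ}, {β,δ}, {β,ζ}, {γ,ε}, {δ,ζ}, {α,β,δ}, {α,β,ζ}, {α,γ,ε}, {α,δ,ζ}, {β,γ,ε}, {β,δ,ζ}, {γ,δ,ε}, {γ,ε,ζ}, {α,β,γ,ε}, {α,β,δ,ζ}, {α,γ,δ,ε}, {α,γ,ε,ζ}, {β,γ,δ,ε}, {β,γ,ε,ζ}, {γ,δ,ε,ζ}, {α,β,γ,δ,ε}, {α,β,γ,ε,ζ}, {α,γ,δ,ε,ζ}, {β,γ,δ,ε,ζ}, S }

Derivation:
Initial family (5 sets): { {}, {β,γ,ε}, {α,β,γ,ε}, {α,γ,ε,ζ}, S }.
Pass 1 (4 new):
  {β,δ}  = complement {α,γ,ε,ζ}
  {δ,ζ}  = complement {α,β,γ,ε}
  {α,δ,ζ}  = complement {β,γ,ε}
  {α,β,γ,ε,ζ}  = {α,γ,ε,ζ} ∪ {β,γ,ε}
  (now 9)
Pass 2. New:
  {δ}  = complement {α,β,γ,ε,ζ}
  {β,δ,ζ}  = {δ,ζ} ∪ {β,δ}
  {α,β,δ,ζ}  = {α,δ,ζ} ∪ {β,δ}
  {β,γ,δ,ε}  = {β,γ,ε} ∪ {β,δ}
  {α,β,γ,δ,ε}  = {α,β,γ,ε} ∪ {β,δ}
  {α,γ,δ,ε,ζ}  = {α,γ,ε,ζ} ∪ {α,δ,ζ}
  {β,γ,δ,ε,ζ}  = {β,γ,ε} ∪ {δ,ζ}
  (now 16)
Pass 3 adds 6:
  {α}  = complement {β,γ,δ,ε,ζ}
  {β}  = complement {α,γ,δ,ε,ζ}
  {ζ}  = complement {α,β,γ,δ,ε}
  {α,ζ}  = complement {β,γ,δ,ε}
  {γ,ε}  = complement {α,β,δ,ζ}
  {α,γ,ε}  = complement {β,δ,ζ}
  (now 22)
Pass 4. New:
  {α,β}  = {α} ∪ {β}
  {α,δ}  = {α} ∪ {δ}
  {β,ζ}  = {β} ∪ {ζ}
  {α,β,δ}  = {α} ∪ {β,δ}
  {α,β,ζ}  = {α,ζ} ∪ {β}
  {γ,δ,ε}  = {δ} ∪ {γ,ε}
  {γ,ε,ζ}  = {ζ} ∪ {γ,ε}
  {α,γ,δ,ε}  = {α,γ,ε} ∪ {δ}
  {β,γ,ε,ζ}  = {ζ} ∪ {β,γ,ε}
  {γ,δ,ε,ζ}  = {γ,ε} ∪ {δ,ζ}
  (now 32)
Pass 5 adds nothing — fixpoint reached.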